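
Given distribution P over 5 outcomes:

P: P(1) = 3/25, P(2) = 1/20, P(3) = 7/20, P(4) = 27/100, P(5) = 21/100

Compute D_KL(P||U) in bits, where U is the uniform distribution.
0.2258 bits

U(i) = 1/5 for all i

D_KL(P||U) = Σ P(x) log₂(P(x) / (1/5))
           = Σ P(x) log₂(P(x)) + log₂(5)
           = log₂(5) - H(P)

H(P) = -Σ P(x) log₂(P(x)):
  -P(1)·log₂(P(1)) = -(3/25)·log₂(3/25) = 0.36707
  -P(2)·log₂(P(2)) = -(1/20)·log₂(1/20) = 0.21610
  -P(3)·log₂(P(3)) = -(7/20)·log₂(7/20) = 0.53010
  -P(4)·log₂(P(4)) = -(27/100)·log₂(27/100) = 0.51002
  -P(5)·log₂(P(5)) = -(21/100)·log₂(21/100) = 0.47282
H(P) = 0.36707 + 0.21610 + 0.53010 + 0.51002 + 0.47282 = 2.09611 bits

log₂(5) = 2.32193 bits

D_KL(P||U) = 2.32193 - 2.09611 = 0.22582 ≈ 0.2258 bits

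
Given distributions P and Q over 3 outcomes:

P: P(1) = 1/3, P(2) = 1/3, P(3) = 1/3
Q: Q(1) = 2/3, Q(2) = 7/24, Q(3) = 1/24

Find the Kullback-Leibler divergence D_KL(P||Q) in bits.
0.7309 bits

D_KL(P||Q) = Σ P(x) log₂(P(x)/Q(x))

Computing term by term:
  P(1)·log₂(P(1)/Q(1)) = (1/3)·log₂((1/3)/(2/3)) = -0.33333
  P(2)·log₂(P(2)/Q(2)) = (1/3)·log₂((1/3)/(7/24)) = 0.06422
  P(3)·log₂(P(3)/Q(3)) = (1/3)·log₂((1/3)/(1/24)) = 1.00000

D_KL(P||Q) = -0.33333 + 0.06422 + 1.00000 = 0.73089 ≈ 0.7309 bits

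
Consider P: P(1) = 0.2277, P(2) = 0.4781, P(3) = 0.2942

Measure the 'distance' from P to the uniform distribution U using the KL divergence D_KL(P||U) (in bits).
0.0706 bits

U(i) = 1/3 for all i

D_KL(P||U) = Σ P(x) log₂(P(x) / (1/3))
           = Σ P(x) log₂(P(x)) + log₂(3)
           = log₂(3) - H(P)

H(P) = -Σ P(x) log₂(P(x)):
  -P(1)·log₂(P(1)) = -(0.2277)·log₂(0.2277) = 0.48609
  -P(2)·log₂(P(2)) = -(0.4781)·log₂(0.4781) = 0.50899
  -P(3)·log₂(P(3)) = -(0.2942)·log₂(0.2942) = 0.51930
H(P) = 0.48609 + 0.50899 + 0.51930 = 1.51438 bits

log₂(3) = 1.58496 bits

D_KL(P||U) = 1.58496 - 1.51438 = 0.07058 ≈ 0.0706 bits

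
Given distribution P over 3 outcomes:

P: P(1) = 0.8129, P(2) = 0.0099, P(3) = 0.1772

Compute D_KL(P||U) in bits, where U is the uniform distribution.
0.8337 bits

U(i) = 1/3 for all i

D_KL(P||U) = Σ P(x) log₂(P(x) / (1/3))
           = Σ P(x) log₂(P(x)) + log₂(3)
           = log₂(3) - H(P)

H(P) = -Σ P(x) log₂(P(x)):
  -P(1)·log₂(P(1)) = -(0.8129)·log₂(0.8129) = 0.24294
  -P(2)·log₂(P(2)) = -(0.0099)·log₂(0.0099) = 0.06592
  -P(3)·log₂(P(3)) = -(0.1772)·log₂(0.1772) = 0.44239
H(P) = 0.24294 + 0.06592 + 0.44239 = 0.75125 bits

log₂(3) = 1.58496 bits

D_KL(P||U) = 1.58496 - 0.75125 = 0.83371 ≈ 0.8337 bits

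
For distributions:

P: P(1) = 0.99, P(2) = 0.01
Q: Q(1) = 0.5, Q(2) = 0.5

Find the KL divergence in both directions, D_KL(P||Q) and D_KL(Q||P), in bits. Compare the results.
D_KL(P||Q) = 0.9192 bits, D_KL(Q||P) = 2.3292 bits. D_KL(Q||P) is larger than D_KL(P||Q) by 1.4100 bits; the two directions differ.

D_KL(P||Q) = Σ P(x) log₂(P(x)/Q(x))

Computing term by term:
  P(1)·log₂(P(1)/Q(1)) = 0.99·log₂(0.99/0.5) = 0.97565
  P(2)·log₂(P(2)/Q(2)) = 0.01·log₂(0.01/0.5) = -0.05644

D_KL(P||Q) = 0.97565 - 0.05644 = 0.91921 ≈ 0.9192 bits

D_KL(Q||P) = Σ Q(x) log₂(Q(x)/P(x))

Computing term by term:
  Q(1)·log₂(Q(1)/P(1)) = 0.5·log₂(0.5/0.99) = -0.49275
  Q(2)·log₂(Q(2)/P(2)) = 0.5·log₂(0.5/0.01) = 2.82193

D_KL(Q||P) = -0.49275 + 2.82193 = 2.32918 ≈ 2.3292 bits

These are NOT equal (difference: 1.4100 bits). KL divergence is asymmetric: D_KL(P||Q) ≠ D_KL(Q||P) in general.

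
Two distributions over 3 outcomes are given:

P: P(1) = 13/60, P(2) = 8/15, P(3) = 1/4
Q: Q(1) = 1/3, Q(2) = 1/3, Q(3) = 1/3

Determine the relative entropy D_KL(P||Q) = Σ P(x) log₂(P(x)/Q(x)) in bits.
0.1232 bits

D_KL(P||Q) = Σ P(x) log₂(P(x)/Q(x))

Computing term by term:
  P(1)·log₂(P(1)/Q(1)) = (13/60)·log₂((13/60)/(1/3)) = -0.13466
  P(2)·log₂(P(2)/Q(2)) = (8/15)·log₂((8/15)/(1/3)) = 0.36164
  P(3)·log₂(P(3)/Q(3)) = (1/4)·log₂((1/4)/(1/3)) = -0.10376

D_KL(P||Q) = -0.13466 + 0.36164 - 0.10376 = 0.12322 ≈ 0.1232 bits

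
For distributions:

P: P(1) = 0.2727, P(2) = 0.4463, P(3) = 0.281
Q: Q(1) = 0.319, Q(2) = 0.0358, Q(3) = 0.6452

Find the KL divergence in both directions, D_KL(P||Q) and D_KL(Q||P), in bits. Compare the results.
D_KL(P||Q) = 1.2259 bits, D_KL(Q||P) = 0.7156 bits. D_KL(P||Q) is larger than D_KL(Q||P) by 0.5103 bits; the two directions differ.

D_KL(P||Q) = Σ P(x) log₂(P(x)/Q(x))

Computing term by term:
  P(1)·log₂(P(1)/Q(1)) = 0.2727·log₂(0.2727/0.319) = -0.06170
  P(2)·log₂(P(2)/Q(2)) = 0.4463·log₂(0.4463/0.0358) = 1.62452
  P(3)·log₂(P(3)/Q(3)) = 0.281·log₂(0.281/0.6452) = -0.33697

D_KL(P||Q) = -0.06170 + 1.62452 - 0.33697 = 1.22585 ≈ 1.2259 bits

D_KL(Q||P) = Σ Q(x) log₂(Q(x)/P(x))

Computing term by term:
  Q(1)·log₂(Q(1)/P(1)) = 0.319·log₂(0.319/0.2727) = 0.07217
  Q(2)·log₂(Q(2)/P(2)) = 0.0358·log₂(0.0358/0.4463) = -0.13031
  Q(3)·log₂(Q(3)/P(3)) = 0.6452·log₂(0.6452/0.281) = 0.77371

D_KL(Q||P) = 0.07217 - 0.13031 + 0.77371 = 0.71557 ≈ 0.7156 bits

These are NOT equal (difference: 0.5103 bits). KL divergence is asymmetric: D_KL(P||Q) ≠ D_KL(Q||P) in general.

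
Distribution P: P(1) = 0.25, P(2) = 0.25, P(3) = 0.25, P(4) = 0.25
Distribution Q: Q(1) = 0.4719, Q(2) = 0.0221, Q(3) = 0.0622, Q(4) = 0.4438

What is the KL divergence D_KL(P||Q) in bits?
0.9406 bits

D_KL(P||Q) = Σ P(x) log₂(P(x)/Q(x))

Computing term by term:
  P(1)·log₂(P(1)/Q(1)) = 0.25·log₂(0.25/0.4719) = -0.22914
  P(2)·log₂(P(2)/Q(2)) = 0.25·log₂(0.25/0.0221) = 0.87495
  P(3)·log₂(P(3)/Q(3)) = 0.25·log₂(0.25/0.0622) = 0.50174
  P(4)·log₂(P(4)/Q(4)) = 0.25·log₂(0.25/0.4438) = -0.20700

D_KL(P||Q) = -0.22914 + 0.87495 + 0.50174 - 0.20700 = 0.94055 ≈ 0.9406 bits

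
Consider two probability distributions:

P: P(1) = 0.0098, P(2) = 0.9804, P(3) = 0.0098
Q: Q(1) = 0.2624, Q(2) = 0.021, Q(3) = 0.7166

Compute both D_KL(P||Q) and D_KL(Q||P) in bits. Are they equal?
D_KL(P||Q) = 5.3291 bits, D_KL(Q||P) = 5.5654 bits. No, they are not equal.

D_KL(P||Q) = Σ P(x) log₂(P(x)/Q(x))

Computing term by term:
  P(1)·log₂(P(1)/Q(1)) = 0.0098·log₂(0.0098/0.2624) = -0.04648
  P(2)·log₂(P(2)/Q(2)) = 0.9804·log₂(0.9804/0.021) = 5.43623
  P(3)·log₂(P(3)/Q(3)) = 0.0098·log₂(0.0098/0.7166) = -0.06068

D_KL(P||Q) = -0.04648 + 5.43623 - 0.06068 = 5.32907 ≈ 5.3291 bits

D_KL(Q||P) = Σ Q(x) log₂(Q(x)/P(x))

Computing term by term:
  Q(1)·log₂(Q(1)/P(1)) = 0.2624·log₂(0.2624/0.0098) = 1.24452
  Q(2)·log₂(Q(2)/P(2)) = 0.021·log₂(0.021/0.9804) = -0.11644
  Q(3)·log₂(Q(3)/P(3)) = 0.7166·log₂(0.7166/0.0098) = 4.43736

D_KL(Q||P) = 1.24452 - 0.11644 + 4.43736 = 5.56544 ≈ 5.5654 bits

These are NOT equal (difference: 0.2363 bits). KL divergence is asymmetric: D_KL(P||Q) ≠ D_KL(Q||P) in general.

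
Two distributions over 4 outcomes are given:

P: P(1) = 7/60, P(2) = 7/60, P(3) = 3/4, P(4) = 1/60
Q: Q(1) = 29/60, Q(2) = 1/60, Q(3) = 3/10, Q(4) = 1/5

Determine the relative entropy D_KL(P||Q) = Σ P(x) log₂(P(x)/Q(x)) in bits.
1.0200 bits

D_KL(P||Q) = Σ P(x) log₂(P(x)/Q(x))

Computing term by term:
  P(1)·log₂(P(1)/Q(1)) = (7/60)·log₂((7/60)/(29/60)) = -0.23924
  P(2)·log₂(P(2)/Q(2)) = (7/60)·log₂((7/60)/(1/60)) = 0.32752
  P(3)·log₂(P(3)/Q(3)) = (3/4)·log₂((3/4)/(3/10)) = 0.99145
  P(4)·log₂(P(4)/Q(4)) = (1/60)·log₂((1/60)/(1/5)) = -0.05975

D_KL(P||Q) = -0.23924 + 0.32752 + 0.99145 - 0.05975 = 1.01998 ≈ 1.0200 bits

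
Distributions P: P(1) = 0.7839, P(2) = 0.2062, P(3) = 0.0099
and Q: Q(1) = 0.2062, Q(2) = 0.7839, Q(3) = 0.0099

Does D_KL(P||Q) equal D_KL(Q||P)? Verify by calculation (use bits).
D_KL(P||Q) = 1.1130 bits, D_KL(Q||P) = 1.1130 bits. Yes — for this pair D_KL(P||Q) = D_KL(Q||P).

D_KL(P||Q) = Σ P(x) log₂(P(x)/Q(x))

Computing term by term:
  P(1)·log₂(P(1)/Q(1)) = 0.7839·log₂(0.7839/0.2062) = 1.51028
  P(2)·log₂(P(2)/Q(2)) = 0.2062·log₂(0.2062/0.7839) = -0.39727
  P(3)·log₂(P(3)/Q(3)) = 0.0099·log₂(0.0099/0.0099) = 0.00000

D_KL(P||Q) = 1.51028 - 0.39727 + 0.00000 = 1.11301 ≈ 1.1130 bits

D_KL(Q||P) = Σ Q(x) log₂(Q(x)/P(x))

Computing term by term:
  Q(1)·log₂(Q(1)/P(1)) = 0.2062·log₂(0.2062/0.7839) = -0.39727
  Q(2)·log₂(Q(2)/P(2)) = 0.7839·log₂(0.7839/0.2062) = 1.51028
  Q(3)·log₂(Q(3)/P(3)) = 0.0099·log₂(0.0099/0.0099) = 0.00000

D_KL(Q||P) = -0.39727 + 1.51028 + 0.00000 = 1.11301 ≈ 1.1130 bits

These ARE equal here. Q is P with outcomes relabeled (Q(1) = P(2), Q(2) = P(1)) by a relabeling that is its own inverse, so the two sums contain exactly the same terms in a different order. This is a special case — KL divergence is not symmetric in general: D_KL(P||Q) ≠ D_KL(Q||P) for most P, Q.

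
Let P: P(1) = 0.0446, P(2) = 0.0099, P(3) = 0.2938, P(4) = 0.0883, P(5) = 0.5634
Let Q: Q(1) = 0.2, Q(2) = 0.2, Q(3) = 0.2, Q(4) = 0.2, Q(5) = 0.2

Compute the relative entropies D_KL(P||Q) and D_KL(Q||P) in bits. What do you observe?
D_KL(P||Q) = 0.7612 bits, D_KL(Q||P) = 1.1264 bits. The two directions give different values (D_KL(Q||P) exceeds D_KL(P||Q) by 0.3652 bits): KL divergence is asymmetric.

D_KL(P||Q) = Σ P(x) log₂(P(x)/Q(x))

Computing term by term:
  P(1)·log₂(P(1)/Q(1)) = 0.0446·log₂(0.0446/0.2) = -0.09655
  P(2)·log₂(P(2)/Q(2)) = 0.0099·log₂(0.0099/0.2) = -0.04293
  P(3)·log₂(P(3)/Q(3)) = 0.2938·log₂(0.2938/0.2) = 0.16301
  P(4)·log₂(P(4)/Q(4)) = 0.0883·log₂(0.0883/0.2) = -0.10415
  P(5)·log₂(P(5)/Q(5)) = 0.5634·log₂(0.5634/0.2) = 0.84181

D_KL(P||Q) = -0.09655 - 0.04293 + 0.16301 - 0.10415 + 0.84181 = 0.76119 ≈ 0.7612 bits

D_KL(Q||P) = Σ Q(x) log₂(Q(x)/P(x))

Computing term by term:
  Q(1)·log₂(Q(1)/P(1)) = 0.2·log₂(0.2/0.0446) = 0.43298
  Q(2)·log₂(Q(2)/P(2)) = 0.2·log₂(0.2/0.0099) = 0.86729
  Q(3)·log₂(Q(3)/P(3)) = 0.2·log₂(0.2/0.2938) = -0.11097
  Q(4)·log₂(Q(4)/P(4)) = 0.2·log₂(0.2/0.0883) = 0.23590
  Q(5)·log₂(Q(5)/P(5)) = 0.2·log₂(0.2/0.5634) = -0.29883

D_KL(Q||P) = 0.43298 + 0.86729 - 0.11097 + 0.23590 - 0.29883 = 1.12637 ≈ 1.1264 bits

These are NOT equal (difference: 0.3652 bits). KL divergence is asymmetric: D_KL(P||Q) ≠ D_KL(Q||P) in general.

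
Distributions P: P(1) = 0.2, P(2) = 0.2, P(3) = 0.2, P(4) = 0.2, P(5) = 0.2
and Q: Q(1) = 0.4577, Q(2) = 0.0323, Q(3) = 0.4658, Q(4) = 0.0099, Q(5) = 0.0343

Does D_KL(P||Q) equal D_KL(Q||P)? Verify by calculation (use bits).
D_KL(P||Q) = 1.4193 bits, D_KL(Q||P) = 0.8997 bits. No — D_KL(P||Q) ≠ D_KL(Q||P) for this pair.

D_KL(P||Q) = Σ P(x) log₂(P(x)/Q(x))

Computing term by term:
  P(1)·log₂(P(1)/Q(1)) = 0.2·log₂(0.2/0.4577) = -0.23888
  P(2)·log₂(P(2)/Q(2)) = 0.2·log₂(0.2/0.0323) = 0.52608
  P(3)·log₂(P(3)/Q(3)) = 0.2·log₂(0.2/0.4658) = -0.24394
  P(4)·log₂(P(4)/Q(4)) = 0.2·log₂(0.2/0.0099) = 0.86729
  P(5)·log₂(P(5)/Q(5)) = 0.2·log₂(0.2/0.0343) = 0.50874

D_KL(P||Q) = -0.23888 + 0.52608 - 0.24394 + 0.86729 + 0.50874 = 1.41929 ≈ 1.4193 bits

D_KL(Q||P) = Σ Q(x) log₂(Q(x)/P(x))

Computing term by term:
  Q(1)·log₂(Q(1)/P(1)) = 0.4577·log₂(0.4577/0.2) = 0.54668
  Q(2)·log₂(Q(2)/P(2)) = 0.0323·log₂(0.0323/0.2) = -0.08496
  Q(3)·log₂(Q(3)/P(3)) = 0.4658·log₂(0.4658/0.2) = 0.56814
  Q(4)·log₂(Q(4)/P(4)) = 0.0099·log₂(0.0099/0.2) = -0.04293
  Q(5)·log₂(Q(5)/P(5)) = 0.0343·log₂(0.0343/0.2) = -0.08725

D_KL(Q||P) = 0.54668 - 0.08496 + 0.56814 - 0.04293 - 0.08725 = 0.89968 ≈ 0.8997 bits

These are NOT equal (difference: 0.5196 bits). KL divergence is asymmetric: D_KL(P||Q) ≠ D_KL(Q||P) in general.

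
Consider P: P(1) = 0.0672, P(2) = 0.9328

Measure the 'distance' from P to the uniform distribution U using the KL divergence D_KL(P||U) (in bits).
0.6446 bits

U(i) = 1/2 for all i

D_KL(P||U) = Σ P(x) log₂(P(x) / (1/2))
           = Σ P(x) log₂(P(x)) + log₂(2)
           = log₂(2) - H(P)

H(P) = -Σ P(x) log₂(P(x)):
  -P(1)·log₂(P(1)) = -(0.0672)·log₂(0.0672) = 0.26177
  -P(2)·log₂(P(2)) = -(0.9328)·log₂(0.9328) = 0.09362
H(P) = 0.26177 + 0.09362 = 0.35539 bits

log₂(2) = 1.00000 bits

D_KL(P||U) = 1.00000 - 0.35539 = 0.64461 ≈ 0.6446 bits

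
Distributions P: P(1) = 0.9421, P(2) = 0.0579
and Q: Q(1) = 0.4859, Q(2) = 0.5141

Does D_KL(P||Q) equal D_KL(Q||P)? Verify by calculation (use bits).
D_KL(P||Q) = 0.7175 bits, D_KL(Q||P) = 1.1555 bits. No — D_KL(P||Q) ≠ D_KL(Q||P) for this pair.

D_KL(P||Q) = Σ P(x) log₂(P(x)/Q(x))

Computing term by term:
  P(1)·log₂(P(1)/Q(1)) = 0.9421·log₂(0.9421/0.4859) = 0.89991
  P(2)·log₂(P(2)/Q(2)) = 0.0579·log₂(0.0579/0.5141) = -0.18241

D_KL(P||Q) = 0.89991 - 0.18241 = 0.71750 ≈ 0.7175 bits

D_KL(Q||P) = Σ Q(x) log₂(Q(x)/P(x))

Computing term by term:
  Q(1)·log₂(Q(1)/P(1)) = 0.4859·log₂(0.4859/0.9421) = -0.46414
  Q(2)·log₂(Q(2)/P(2)) = 0.5141·log₂(0.5141/0.0579) = 1.61963

D_KL(Q||P) = -0.46414 + 1.61963 = 1.15549 ≈ 1.1555 bits

These are NOT equal (difference: 0.4380 bits). KL divergence is asymmetric: D_KL(P||Q) ≠ D_KL(Q||P) in general.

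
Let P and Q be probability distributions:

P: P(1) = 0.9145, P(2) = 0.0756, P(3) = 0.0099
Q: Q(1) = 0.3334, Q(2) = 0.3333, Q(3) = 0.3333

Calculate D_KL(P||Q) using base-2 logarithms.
1.1192 bits

D_KL(P||Q) = Σ P(x) log₂(P(x)/Q(x))

Computing term by term:
  P(1)·log₂(P(1)/Q(1)) = 0.9145·log₂(0.9145/0.3334) = 1.33126
  P(2)·log₂(P(2)/Q(2)) = 0.0756·log₂(0.0756/0.3333) = -0.16181
  P(3)·log₂(P(3)/Q(3)) = 0.0099·log₂(0.0099/0.3333) = -0.05023

D_KL(P||Q) = 1.33126 - 0.16181 - 0.05023 = 1.11922 ≈ 1.1192 bits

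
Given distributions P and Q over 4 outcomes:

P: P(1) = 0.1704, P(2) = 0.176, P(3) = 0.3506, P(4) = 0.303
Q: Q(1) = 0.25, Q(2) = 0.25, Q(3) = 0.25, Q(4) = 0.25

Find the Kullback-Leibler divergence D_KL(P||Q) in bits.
0.0718 bits

D_KL(P||Q) = Σ P(x) log₂(P(x)/Q(x))

Computing term by term:
  P(1)·log₂(P(1)/Q(1)) = 0.1704·log₂(0.1704/0.25) = -0.09423
  P(2)·log₂(P(2)/Q(2)) = 0.176·log₂(0.176/0.25) = -0.08912
  P(3)·log₂(P(3)/Q(3)) = 0.3506·log₂(0.3506/0.25) = 0.17106
  P(4)·log₂(P(4)/Q(4)) = 0.303·log₂(0.303/0.25) = 0.08405

D_KL(P||Q) = -0.09423 - 0.08912 + 0.17106 + 0.08405 = 0.07176 ≈ 0.0718 bits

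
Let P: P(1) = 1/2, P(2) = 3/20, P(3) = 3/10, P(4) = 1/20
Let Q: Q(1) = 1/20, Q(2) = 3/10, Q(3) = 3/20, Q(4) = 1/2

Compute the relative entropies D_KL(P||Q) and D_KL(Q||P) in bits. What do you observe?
D_KL(P||Q) = 1.6449 bits, D_KL(Q||P) = 1.6449 bits. The two directions give the same value here, because Q is a self-inverse relabeling of P; in general KL divergence is asymmetric.

D_KL(P||Q) = Σ P(x) log₂(P(x)/Q(x))

Computing term by term:
  P(1)·log₂(P(1)/Q(1)) = (1/2)·log₂((1/2)/(1/20)) = 1.66096
  P(2)·log₂(P(2)/Q(2)) = (3/20)·log₂((3/20)/(3/10)) = -0.15000
  P(3)·log₂(P(3)/Q(3)) = (3/10)·log₂((3/10)/(3/20)) = 0.30000
  P(4)·log₂(P(4)/Q(4)) = (1/20)·log₂((1/20)/(1/2)) = -0.16610

D_KL(P||Q) = 1.66096 - 0.15000 + 0.30000 - 0.16610 = 1.64486 ≈ 1.6449 bits

D_KL(Q||P) = Σ Q(x) log₂(Q(x)/P(x))

Computing term by term:
  Q(1)·log₂(Q(1)/P(1)) = (1/20)·log₂((1/20)/(1/2)) = -0.16610
  Q(2)·log₂(Q(2)/P(2)) = (3/10)·log₂((3/10)/(3/20)) = 0.30000
  Q(3)·log₂(Q(3)/P(3)) = (3/20)·log₂((3/20)/(3/10)) = -0.15000
  Q(4)·log₂(Q(4)/P(4)) = (1/2)·log₂((1/2)/(1/20)) = 1.66096

D_KL(Q||P) = -0.16610 + 0.30000 - 0.15000 + 1.66096 = 1.64486 ≈ 1.6449 bits

These ARE equal here. Q is P with outcomes relabeled (Q(1) = P(4), Q(2) = P(3), Q(3) = P(2), Q(4) = P(1)) by a relabeling that is its own inverse, so the two sums contain exactly the same terms in a different order. This is a special case — KL divergence is not symmetric in general: D_KL(P||Q) ≠ D_KL(Q||P) for most P, Q.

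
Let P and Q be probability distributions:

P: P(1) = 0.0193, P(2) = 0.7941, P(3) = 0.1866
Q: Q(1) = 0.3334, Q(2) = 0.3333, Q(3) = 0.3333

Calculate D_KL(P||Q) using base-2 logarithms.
0.7591 bits

D_KL(P||Q) = Σ P(x) log₂(P(x)/Q(x))

Computing term by term:
  P(1)·log₂(P(1)/Q(1)) = 0.0193·log₂(0.0193/0.3334) = -0.07933
  P(2)·log₂(P(2)/Q(2)) = 0.7941·log₂(0.7941/0.3333) = 0.99461
  P(3)·log₂(P(3)/Q(3)) = 0.1866·log₂(0.1866/0.3333) = -0.15616

D_KL(P||Q) = -0.07933 + 0.99461 - 0.15616 = 0.75912 ≈ 0.7591 bits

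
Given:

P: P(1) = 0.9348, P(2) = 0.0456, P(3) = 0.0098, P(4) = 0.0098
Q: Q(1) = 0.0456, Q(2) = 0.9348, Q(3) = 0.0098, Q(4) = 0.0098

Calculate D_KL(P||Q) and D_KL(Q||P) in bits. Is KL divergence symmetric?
D_KL(P||Q) = 3.8747 bits, D_KL(Q||P) = 3.8747 bits. The two values coincide for this particular pair, but no — KL divergence is not symmetric in general.

D_KL(P||Q) = Σ P(x) log₂(P(x)/Q(x))

Computing term by term:
  P(1)·log₂(P(1)/Q(1)) = 0.9348·log₂(0.9348/0.0456) = 4.07344
  P(2)·log₂(P(2)/Q(2)) = 0.0456·log₂(0.0456/0.9348) = -0.19870
  P(3)·log₂(P(3)/Q(3)) = 0.0098·log₂(0.0098/0.0098) = 0.00000
  P(4)·log₂(P(4)/Q(4)) = 0.0098·log₂(0.0098/0.0098) = 0.00000

D_KL(P||Q) = 4.07344 - 0.19870 + 0.00000 + 0.00000 = 3.87474 ≈ 3.8747 bits

D_KL(Q||P) = Σ Q(x) log₂(Q(x)/P(x))

Computing term by term:
  Q(1)·log₂(Q(1)/P(1)) = 0.0456·log₂(0.0456/0.9348) = -0.19870
  Q(2)·log₂(Q(2)/P(2)) = 0.9348·log₂(0.9348/0.0456) = 4.07344
  Q(3)·log₂(Q(3)/P(3)) = 0.0098·log₂(0.0098/0.0098) = 0.00000
  Q(4)·log₂(Q(4)/P(4)) = 0.0098·log₂(0.0098/0.0098) = 0.00000

D_KL(Q||P) = -0.19870 + 4.07344 + 0.00000 + 0.00000 = 3.87474 ≈ 3.8747 bits

These ARE equal here. Q is P with outcomes relabeled (Q(1) = P(2), Q(2) = P(1), Q(3) = P(4), Q(4) = P(3)) by a relabeling that is its own inverse, so the two sums contain exactly the same terms in a different order. This is a special case — KL divergence is not symmetric in general: D_KL(P||Q) ≠ D_KL(Q||P) for most P, Q.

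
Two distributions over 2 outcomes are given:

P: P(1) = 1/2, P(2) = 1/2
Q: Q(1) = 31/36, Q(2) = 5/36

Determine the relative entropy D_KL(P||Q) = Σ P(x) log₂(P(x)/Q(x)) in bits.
0.5319 bits

D_KL(P||Q) = Σ P(x) log₂(P(x)/Q(x))

Computing term by term:
  P(1)·log₂(P(1)/Q(1)) = (1/2)·log₂((1/2)/(31/36)) = -0.39214
  P(2)·log₂(P(2)/Q(2)) = (1/2)·log₂((1/2)/(5/36)) = 0.92400

D_KL(P||Q) = -0.39214 + 0.92400 = 0.53186 ≈ 0.5319 bits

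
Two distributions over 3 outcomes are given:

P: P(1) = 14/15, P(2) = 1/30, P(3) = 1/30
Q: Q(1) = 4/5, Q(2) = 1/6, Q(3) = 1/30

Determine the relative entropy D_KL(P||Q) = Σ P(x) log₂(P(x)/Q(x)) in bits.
0.1302 bits

D_KL(P||Q) = Σ P(x) log₂(P(x)/Q(x))

Computing term by term:
  P(1)·log₂(P(1)/Q(1)) = (14/15)·log₂((14/15)/(4/5)) = 0.20757
  P(2)·log₂(P(2)/Q(2)) = (1/30)·log₂((1/30)/(1/6)) = -0.07740
  P(3)·log₂(P(3)/Q(3)) = (1/30)·log₂((1/30)/(1/30)) = 0.00000

D_KL(P||Q) = 0.20757 - 0.07740 + 0.00000 = 0.13017 ≈ 0.1302 bits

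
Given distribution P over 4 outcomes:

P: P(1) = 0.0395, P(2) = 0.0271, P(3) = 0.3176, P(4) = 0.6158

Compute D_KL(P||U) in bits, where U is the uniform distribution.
0.7185 bits

U(i) = 1/4 for all i

D_KL(P||U) = Σ P(x) log₂(P(x) / (1/4))
           = Σ P(x) log₂(P(x)) + log₂(4)
           = log₂(4) - H(P)

H(P) = -Σ P(x) log₂(P(x)):
  -P(1)·log₂(P(1)) = -(0.0395)·log₂(0.0395) = 0.18415
  -P(2)·log₂(P(2)) = -(0.0271)·log₂(0.0271) = 0.14107
  -P(3)·log₂(P(3)) = -(0.3176)·log₂(0.3176) = 0.52554
  -P(4)·log₂(P(4)) = -(0.6158)·log₂(0.6158) = 0.43073
H(P) = 0.18415 + 0.14107 + 0.52554 + 0.43073 = 1.28149 bits

log₂(4) = 2.00000 bits

D_KL(P||U) = 2.00000 - 1.28149 = 0.71851 ≈ 0.7185 bits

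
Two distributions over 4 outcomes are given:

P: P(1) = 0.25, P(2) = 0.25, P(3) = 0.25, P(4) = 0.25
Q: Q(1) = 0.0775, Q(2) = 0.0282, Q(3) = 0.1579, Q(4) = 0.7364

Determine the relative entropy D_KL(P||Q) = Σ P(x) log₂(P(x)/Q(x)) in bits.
0.9855 bits

D_KL(P||Q) = Σ P(x) log₂(P(x)/Q(x))

Computing term by term:
  P(1)·log₂(P(1)/Q(1)) = 0.25·log₂(0.25/0.0775) = 0.42241
  P(2)·log₂(P(2)/Q(2)) = 0.25·log₂(0.25/0.0282) = 0.78704
  P(3)·log₂(P(3)/Q(3)) = 0.25·log₂(0.25/0.1579) = 0.16573
  P(4)·log₂(P(4)/Q(4)) = 0.25·log₂(0.25/0.7364) = -0.38964

D_KL(P||Q) = 0.42241 + 0.78704 + 0.16573 - 0.38964 = 0.98554 ≈ 0.9855 bits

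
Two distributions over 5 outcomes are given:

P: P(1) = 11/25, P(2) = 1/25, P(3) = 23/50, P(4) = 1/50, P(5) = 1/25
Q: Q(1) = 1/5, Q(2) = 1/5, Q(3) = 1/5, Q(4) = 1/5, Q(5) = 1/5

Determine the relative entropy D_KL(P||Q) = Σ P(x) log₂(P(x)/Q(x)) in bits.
0.8011 bits

D_KL(P||Q) = Σ P(x) log₂(P(x)/Q(x))

Computing term by term:
  P(1)·log₂(P(1)/Q(1)) = (11/25)·log₂((11/25)/(1/5)) = 0.50050
  P(2)·log₂(P(2)/Q(2)) = (1/25)·log₂((1/25)/(1/5)) = -0.09288
  P(3)·log₂(P(3)/Q(3)) = (23/50)·log₂((23/50)/(1/5)) = 0.55275
  P(4)·log₂(P(4)/Q(4)) = (1/50)·log₂((1/50)/(1/5)) = -0.06644
  P(5)·log₂(P(5)/Q(5)) = (1/25)·log₂((1/25)/(1/5)) = -0.09288

D_KL(P||Q) = 0.50050 - 0.09288 + 0.55275 - 0.06644 - 0.09288 = 0.80105 ≈ 0.8011 bits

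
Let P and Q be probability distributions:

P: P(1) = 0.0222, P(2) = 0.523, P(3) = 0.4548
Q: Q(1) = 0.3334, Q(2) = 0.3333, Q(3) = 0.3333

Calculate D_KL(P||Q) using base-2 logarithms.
0.4571 bits

D_KL(P||Q) = Σ P(x) log₂(P(x)/Q(x))

Computing term by term:
  P(1)·log₂(P(1)/Q(1)) = 0.0222·log₂(0.0222/0.3334) = -0.08677
  P(2)·log₂(P(2)/Q(2)) = 0.523·log₂(0.523/0.3333) = 0.33994
  P(3)·log₂(P(3)/Q(3)) = 0.4548·log₂(0.4548/0.3333) = 0.20394

D_KL(P||Q) = -0.08677 + 0.33994 + 0.20394 = 0.45711 ≈ 0.4571 bits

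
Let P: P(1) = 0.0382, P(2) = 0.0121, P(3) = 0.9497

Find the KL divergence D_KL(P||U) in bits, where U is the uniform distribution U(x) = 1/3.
1.2573 bits

U(i) = 1/3 for all i

D_KL(P||U) = Σ P(x) log₂(P(x) / (1/3))
           = Σ P(x) log₂(P(x)) + log₂(3)
           = log₂(3) - H(P)

H(P) = -Σ P(x) log₂(P(x)):
  -P(1)·log₂(P(1)) = -(0.0382)·log₂(0.0382) = 0.17993
  -P(2)·log₂(P(2)) = -(0.0121)·log₂(0.0121) = 0.07706
  -P(3)·log₂(P(3)) = -(0.9497)·log₂(0.9497) = 0.07071
H(P) = 0.17993 + 0.07706 + 0.07071 = 0.32770 bits

log₂(3) = 1.58496 bits

D_KL(P||U) = 1.58496 - 0.32770 = 1.25726 ≈ 1.2573 bits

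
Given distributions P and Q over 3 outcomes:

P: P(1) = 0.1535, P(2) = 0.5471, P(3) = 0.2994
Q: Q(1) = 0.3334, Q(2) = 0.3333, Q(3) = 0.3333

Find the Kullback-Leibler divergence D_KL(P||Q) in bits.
0.1731 bits

D_KL(P||Q) = Σ P(x) log₂(P(x)/Q(x))

Computing term by term:
  P(1)·log₂(P(1)/Q(1)) = 0.1535·log₂(0.1535/0.3334) = -0.17177
  P(2)·log₂(P(2)/Q(2)) = 0.5471·log₂(0.5471/0.3333) = 0.39117
  P(3)·log₂(P(3)/Q(3)) = 0.2994·log₂(0.2994/0.3333) = -0.04633

D_KL(P||Q) = -0.17177 + 0.39117 - 0.04633 = 0.17307 ≈ 0.1731 bits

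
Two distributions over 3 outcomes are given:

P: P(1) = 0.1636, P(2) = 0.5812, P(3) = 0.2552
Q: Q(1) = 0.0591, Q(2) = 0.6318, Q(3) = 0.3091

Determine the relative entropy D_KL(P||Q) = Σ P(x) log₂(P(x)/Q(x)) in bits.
0.0998 bits

D_KL(P||Q) = Σ P(x) log₂(P(x)/Q(x))

Computing term by term:
  P(1)·log₂(P(1)/Q(1)) = 0.1636·log₂(0.1636/0.0591) = 0.24032
  P(2)·log₂(P(2)/Q(2)) = 0.5812·log₂(0.5812/0.6318) = -0.07000
  P(3)·log₂(P(3)/Q(3)) = 0.2552·log₂(0.2552/0.3091) = -0.07055

D_KL(P||Q) = 0.24032 - 0.07000 - 0.07055 = 0.09977 ≈ 0.0998 bits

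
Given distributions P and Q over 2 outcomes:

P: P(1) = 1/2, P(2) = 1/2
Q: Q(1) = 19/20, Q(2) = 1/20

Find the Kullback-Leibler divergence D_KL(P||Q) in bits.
1.1980 bits

D_KL(P||Q) = Σ P(x) log₂(P(x)/Q(x))

Computing term by term:
  P(1)·log₂(P(1)/Q(1)) = (1/2)·log₂((1/2)/(19/20)) = -0.46300
  P(2)·log₂(P(2)/Q(2)) = (1/2)·log₂((1/2)/(1/20)) = 1.66096

D_KL(P||Q) = -0.46300 + 1.66096 = 1.19796 ≈ 1.1980 bits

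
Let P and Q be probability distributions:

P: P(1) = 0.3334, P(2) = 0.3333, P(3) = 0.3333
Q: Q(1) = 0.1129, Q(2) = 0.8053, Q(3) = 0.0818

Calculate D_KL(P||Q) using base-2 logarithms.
0.7721 bits

D_KL(P||Q) = Σ P(x) log₂(P(x)/Q(x))

Computing term by term:
  P(1)·log₂(P(1)/Q(1)) = 0.3334·log₂(0.3334/0.1129) = 0.52084
  P(2)·log₂(P(2)/Q(2)) = 0.3333·log₂(0.3333/0.8053) = -0.42419
  P(3)·log₂(P(3)/Q(3)) = 0.3333·log₂(0.3333/0.0818) = 0.67548

D_KL(P||Q) = 0.52084 - 0.42419 + 0.67548 = 0.77213 ≈ 0.7721 bits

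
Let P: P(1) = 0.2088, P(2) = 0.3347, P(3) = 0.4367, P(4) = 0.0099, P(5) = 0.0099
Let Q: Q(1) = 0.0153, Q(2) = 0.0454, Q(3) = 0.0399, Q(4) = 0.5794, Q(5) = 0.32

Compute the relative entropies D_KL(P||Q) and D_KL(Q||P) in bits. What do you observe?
D_KL(P||Q) = 3.1517 bits, D_KL(Q||P) = 4.6800 bits. The two directions give different values (D_KL(Q||P) exceeds D_KL(P||Q) by 1.5283 bits): KL divergence is asymmetric.

D_KL(P||Q) = Σ P(x) log₂(P(x)/Q(x))

Computing term by term:
  P(1)·log₂(P(1)/Q(1)) = 0.2088·log₂(0.2088/0.0153) = 0.78728
  P(2)·log₂(P(2)/Q(2)) = 0.3347·log₂(0.3347/0.0454) = 0.96464
  P(3)·log₂(P(3)/Q(3)) = 0.4367·log₂(0.4367/0.0399) = 1.50757
  P(4)·log₂(P(4)/Q(4)) = 0.0099·log₂(0.0099/0.5794) = -0.05812
  P(5)·log₂(P(5)/Q(5)) = 0.0099·log₂(0.0099/0.32) = -0.04964

D_KL(P||Q) = 0.78728 + 0.96464 + 1.50757 - 0.05812 - 0.04964 = 3.15173 ≈ 3.1517 bits

D_KL(Q||P) = Σ Q(x) log₂(Q(x)/P(x))

Computing term by term:
  Q(1)·log₂(Q(1)/P(1)) = 0.0153·log₂(0.0153/0.2088) = -0.05769
  Q(2)·log₂(Q(2)/P(2)) = 0.0454·log₂(0.0454/0.3347) = -0.13085
  Q(3)·log₂(Q(3)/P(3)) = 0.0399·log₂(0.0399/0.4367) = -0.13774
  Q(4)·log₂(Q(4)/P(4)) = 0.5794·log₂(0.5794/0.0099) = 3.40165
  Q(5)·log₂(Q(5)/P(5)) = 0.32·log₂(0.32/0.0099) = 1.60464

D_KL(Q||P) = -0.05769 - 0.13085 - 0.13774 + 3.40165 + 1.60464 = 4.68001 ≈ 4.6800 bits

These are NOT equal (difference: 1.5283 bits). KL divergence is asymmetric: D_KL(P||Q) ≠ D_KL(Q||P) in general.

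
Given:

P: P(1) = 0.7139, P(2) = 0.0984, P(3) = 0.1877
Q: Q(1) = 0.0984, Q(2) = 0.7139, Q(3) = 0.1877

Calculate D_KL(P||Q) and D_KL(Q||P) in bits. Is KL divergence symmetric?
D_KL(P||Q) = 1.7597 bits, D_KL(Q||P) = 1.7597 bits. The two values coincide for this particular pair, but no — KL divergence is not symmetric in general.

D_KL(P||Q) = Σ P(x) log₂(P(x)/Q(x))

Computing term by term:
  P(1)·log₂(P(1)/Q(1)) = 0.7139·log₂(0.7139/0.0984) = 2.04103
  P(2)·log₂(P(2)/Q(2)) = 0.0984·log₂(0.0984/0.7139) = -0.28132
  P(3)·log₂(P(3)/Q(3)) = 0.1877·log₂(0.1877/0.1877) = 0.00000

D_KL(P||Q) = 2.04103 - 0.28132 + 0.00000 = 1.75971 ≈ 1.7597 bits

D_KL(Q||P) = Σ Q(x) log₂(Q(x)/P(x))

Computing term by term:
  Q(1)·log₂(Q(1)/P(1)) = 0.0984·log₂(0.0984/0.7139) = -0.28132
  Q(2)·log₂(Q(2)/P(2)) = 0.7139·log₂(0.7139/0.0984) = 2.04103
  Q(3)·log₂(Q(3)/P(3)) = 0.1877·log₂(0.1877/0.1877) = 0.00000

D_KL(Q||P) = -0.28132 + 2.04103 + 0.00000 = 1.75971 ≈ 1.7597 bits

These ARE equal here. Q is P with outcomes relabeled (Q(1) = P(2), Q(2) = P(1)) by a relabeling that is its own inverse, so the two sums contain exactly the same terms in a different order. This is a special case — KL divergence is not symmetric in general: D_KL(P||Q) ≠ D_KL(Q||P) for most P, Q.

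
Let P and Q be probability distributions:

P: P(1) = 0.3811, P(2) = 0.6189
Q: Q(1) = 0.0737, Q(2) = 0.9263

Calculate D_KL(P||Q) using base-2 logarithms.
0.5433 bits

D_KL(P||Q) = Σ P(x) log₂(P(x)/Q(x))

Computing term by term:
  P(1)·log₂(P(1)/Q(1)) = 0.3811·log₂(0.3811/0.0737) = 0.90337
  P(2)·log₂(P(2)/Q(2)) = 0.6189·log₂(0.6189/0.9263) = -0.36006

D_KL(P||Q) = 0.90337 - 0.36006 = 0.54331 ≈ 0.5433 bits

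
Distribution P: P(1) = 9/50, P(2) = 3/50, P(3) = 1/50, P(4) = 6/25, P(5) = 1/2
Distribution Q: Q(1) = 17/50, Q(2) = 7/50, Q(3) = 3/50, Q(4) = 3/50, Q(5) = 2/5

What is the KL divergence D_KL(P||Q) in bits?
0.3708 bits

D_KL(P||Q) = Σ P(x) log₂(P(x)/Q(x))

Computing term by term:
  P(1)·log₂(P(1)/Q(1)) = (9/50)·log₂((9/50)/(17/50)) = -0.16516
  P(2)·log₂(P(2)/Q(2)) = (3/50)·log₂((3/50)/(7/50)) = -0.07334
  P(3)·log₂(P(3)/Q(3)) = (1/50)·log₂((1/50)/(3/50)) = -0.03170
  P(4)·log₂(P(4)/Q(4)) = (6/25)·log₂((6/25)/(3/50)) = 0.48000
  P(5)·log₂(P(5)/Q(5)) = (1/2)·log₂((1/2)/(2/5)) = 0.16096

D_KL(P||Q) = -0.16516 - 0.07334 - 0.03170 + 0.48000 + 0.16096 = 0.37076 ≈ 0.3708 bits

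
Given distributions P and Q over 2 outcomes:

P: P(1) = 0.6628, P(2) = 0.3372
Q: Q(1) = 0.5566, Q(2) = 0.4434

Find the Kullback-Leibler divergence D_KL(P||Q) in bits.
0.0338 bits

D_KL(P||Q) = Σ P(x) log₂(P(x)/Q(x))

Computing term by term:
  P(1)·log₂(P(1)/Q(1)) = 0.6628·log₂(0.6628/0.5566) = 0.16698
  P(2)·log₂(P(2)/Q(2)) = 0.3372·log₂(0.3372/0.4434) = -0.13320

D_KL(P||Q) = 0.16698 - 0.13320 = 0.03378 ≈ 0.0338 bits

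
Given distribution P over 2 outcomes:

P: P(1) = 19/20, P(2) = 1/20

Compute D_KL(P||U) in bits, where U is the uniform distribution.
0.7136 bits

U(i) = 1/2 for all i

D_KL(P||U) = Σ P(x) log₂(P(x) / (1/2))
           = Σ P(x) log₂(P(x)) + log₂(2)
           = log₂(2) - H(P)

H(P) = -Σ P(x) log₂(P(x)):
  -P(1)·log₂(P(1)) = -(19/20)·log₂(19/20) = 0.07030
  -P(2)·log₂(P(2)) = -(1/20)·log₂(1/20) = 0.21610
H(P) = 0.07030 + 0.21610 = 0.28640 bits

log₂(2) = 1.00000 bits

D_KL(P||U) = 1.00000 - 0.28640 = 0.71360 ≈ 0.7136 bits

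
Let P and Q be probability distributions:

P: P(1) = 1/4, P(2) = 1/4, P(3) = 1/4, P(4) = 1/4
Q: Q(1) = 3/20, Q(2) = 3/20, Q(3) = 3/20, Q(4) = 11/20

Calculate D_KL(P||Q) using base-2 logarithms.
0.2683 bits

D_KL(P||Q) = Σ P(x) log₂(P(x)/Q(x))

Computing term by term:
  P(1)·log₂(P(1)/Q(1)) = (1/4)·log₂((1/4)/(3/20)) = 0.18424
  P(2)·log₂(P(2)/Q(2)) = (1/4)·log₂((1/4)/(3/20)) = 0.18424
  P(3)·log₂(P(3)/Q(3)) = (1/4)·log₂((1/4)/(3/20)) = 0.18424
  P(4)·log₂(P(4)/Q(4)) = (1/4)·log₂((1/4)/(11/20)) = -0.28438

D_KL(P||Q) = 0.18424 + 0.18424 + 0.18424 - 0.28438 = 0.26834 ≈ 0.2683 bits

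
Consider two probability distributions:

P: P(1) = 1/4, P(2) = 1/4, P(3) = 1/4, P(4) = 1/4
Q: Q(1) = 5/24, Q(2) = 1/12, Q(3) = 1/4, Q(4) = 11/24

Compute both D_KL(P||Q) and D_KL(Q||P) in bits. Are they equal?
D_KL(P||Q) = 0.2434 bits, D_KL(Q||P) = 0.2139 bits. No, they are not equal.

D_KL(P||Q) = Σ P(x) log₂(P(x)/Q(x))

Computing term by term:
  P(1)·log₂(P(1)/Q(1)) = (1/4)·log₂((1/4)/(5/24)) = 0.06576
  P(2)·log₂(P(2)/Q(2)) = (1/4)·log₂((1/4)/(1/12)) = 0.39624
  P(3)·log₂(P(3)/Q(3)) = (1/4)·log₂((1/4)/(1/4)) = 0.00000
  P(4)·log₂(P(4)/Q(4)) = (1/4)·log₂((1/4)/(11/24)) = -0.21862

D_KL(P||Q) = 0.06576 + 0.39624 + 0.00000 - 0.21862 = 0.24338 ≈ 0.2434 bits

D_KL(Q||P) = Σ Q(x) log₂(Q(x)/P(x))

Computing term by term:
  Q(1)·log₂(Q(1)/P(1)) = (5/24)·log₂((5/24)/(1/4)) = -0.05480
  Q(2)·log₂(Q(2)/P(2)) = (1/12)·log₂((1/12)/(1/4)) = -0.13208
  Q(3)·log₂(Q(3)/P(3)) = (1/4)·log₂((1/4)/(1/4)) = 0.00000
  Q(4)·log₂(Q(4)/P(4)) = (11/24)·log₂((11/24)/(1/4)) = 0.40080

D_KL(Q||P) = -0.05480 - 0.13208 + 0.00000 + 0.40080 = 0.21392 ≈ 0.2139 bits

These are NOT equal (difference: 0.0295 bits). KL divergence is asymmetric: D_KL(P||Q) ≠ D_KL(Q||P) in general.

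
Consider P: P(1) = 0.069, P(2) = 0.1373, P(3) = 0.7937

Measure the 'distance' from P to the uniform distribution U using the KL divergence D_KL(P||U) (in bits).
0.6609 bits

U(i) = 1/3 for all i

D_KL(P||U) = Σ P(x) log₂(P(x) / (1/3))
           = Σ P(x) log₂(P(x)) + log₂(3)
           = log₂(3) - H(P)

H(P) = -Σ P(x) log₂(P(x)):
  -P(1)·log₂(P(1)) = -(0.069)·log₂(0.069) = 0.26615
  -P(2)·log₂(P(2)) = -(0.1373)·log₂(0.1373) = 0.39331
  -P(3)·log₂(P(3)) = -(0.7937)·log₂(0.7937) = 0.26457
H(P) = 0.26615 + 0.39331 + 0.26457 = 0.92403 bits

log₂(3) = 1.58496 bits

D_KL(P||U) = 1.58496 - 0.92403 = 0.66093 ≈ 0.6609 bits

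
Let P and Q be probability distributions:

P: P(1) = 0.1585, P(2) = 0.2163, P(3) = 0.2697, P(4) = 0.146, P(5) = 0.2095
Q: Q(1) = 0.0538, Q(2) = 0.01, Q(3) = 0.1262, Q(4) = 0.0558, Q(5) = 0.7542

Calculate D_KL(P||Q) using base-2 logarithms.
1.3173 bits

D_KL(P||Q) = Σ P(x) log₂(P(x)/Q(x))

Computing term by term:
  P(1)·log₂(P(1)/Q(1)) = 0.1585·log₂(0.1585/0.0538) = 0.24707
  P(2)·log₂(P(2)/Q(2)) = 0.2163·log₂(0.2163/0.01) = 0.95928
  P(3)·log₂(P(3)/Q(3)) = 0.2697·log₂(0.2697/0.1262) = 0.29550
  P(4)·log₂(P(4)/Q(4)) = 0.146·log₂(0.146/0.0558) = 0.20259
  P(5)·log₂(P(5)/Q(5)) = 0.2095·log₂(0.2095/0.7542) = -0.38716

D_KL(P||Q) = 0.24707 + 0.95928 + 0.29550 + 0.20259 - 0.38716 = 1.31728 ≈ 1.3173 bits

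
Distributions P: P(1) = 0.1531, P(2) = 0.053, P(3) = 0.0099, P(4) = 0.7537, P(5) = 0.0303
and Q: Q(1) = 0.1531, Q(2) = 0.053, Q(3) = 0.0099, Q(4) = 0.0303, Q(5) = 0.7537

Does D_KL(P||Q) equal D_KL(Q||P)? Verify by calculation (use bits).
D_KL(P||Q) = 3.3541 bits, D_KL(Q||P) = 3.3541 bits. Yes — for this pair D_KL(P||Q) = D_KL(Q||P).

D_KL(P||Q) = Σ P(x) log₂(P(x)/Q(x))

Computing term by term:
  P(1)·log₂(P(1)/Q(1)) = 0.1531·log₂(0.1531/0.1531) = 0.00000
  P(2)·log₂(P(2)/Q(2)) = 0.053·log₂(0.053/0.053) = 0.00000
  P(3)·log₂(P(3)/Q(3)) = 0.0099·log₂(0.0099/0.0099) = 0.00000
  P(4)·log₂(P(4)/Q(4)) = 0.7537·log₂(0.7537/0.0303) = 3.49461
  P(5)·log₂(P(5)/Q(5)) = 0.0303·log₂(0.0303/0.7537) = -0.14049

D_KL(P||Q) = 0.00000 + 0.00000 + 0.00000 + 3.49461 - 0.14049 = 3.35412 ≈ 3.3541 bits

D_KL(Q||P) = Σ Q(x) log₂(Q(x)/P(x))

Computing term by term:
  Q(1)·log₂(Q(1)/P(1)) = 0.1531·log₂(0.1531/0.1531) = 0.00000
  Q(2)·log₂(Q(2)/P(2)) = 0.053·log₂(0.053/0.053) = 0.00000
  Q(3)·log₂(Q(3)/P(3)) = 0.0099·log₂(0.0099/0.0099) = 0.00000
  Q(4)·log₂(Q(4)/P(4)) = 0.0303·log₂(0.0303/0.7537) = -0.14049
  Q(5)·log₂(Q(5)/P(5)) = 0.7537·log₂(0.7537/0.0303) = 3.49461

D_KL(Q||P) = 0.00000 + 0.00000 + 0.00000 - 0.14049 + 3.49461 = 3.35412 ≈ 3.3541 bits

These ARE equal here. Q is P with outcomes relabeled (Q(4) = P(5), Q(5) = P(4)) by a relabeling that is its own inverse, so the two sums contain exactly the same terms in a different order. This is a special case — KL divergence is not symmetric in general: D_KL(P||Q) ≠ D_KL(Q||P) for most P, Q.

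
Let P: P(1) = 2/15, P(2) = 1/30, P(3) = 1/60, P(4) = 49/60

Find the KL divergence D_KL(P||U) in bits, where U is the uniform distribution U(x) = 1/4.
1.1118 bits

U(i) = 1/4 for all i

D_KL(P||U) = Σ P(x) log₂(P(x) / (1/4))
           = Σ P(x) log₂(P(x)) + log₂(4)
           = log₂(4) - H(P)

H(P) = -Σ P(x) log₂(P(x)):
  -P(1)·log₂(P(1)) = -(2/15)·log₂(2/15) = 0.38759
  -P(2)·log₂(P(2)) = -(1/30)·log₂(1/30) = 0.16356
  -P(3)·log₂(P(3)) = -(1/60)·log₂(1/60) = 0.09845
  -P(4)·log₂(P(4)) = -(49/60)·log₂(49/60) = 0.23861
H(P) = 0.38759 + 0.16356 + 0.09845 + 0.23861 = 0.88821 bits

log₂(4) = 2.00000 bits

D_KL(P||U) = 2.00000 - 0.88821 = 1.11179 ≈ 1.1118 bits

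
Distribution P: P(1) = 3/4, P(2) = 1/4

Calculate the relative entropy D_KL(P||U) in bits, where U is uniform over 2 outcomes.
0.1887 bits

U(i) = 1/2 for all i

D_KL(P||U) = Σ P(x) log₂(P(x) / (1/2))
           = Σ P(x) log₂(P(x)) + log₂(2)
           = log₂(2) - H(P)

H(P) = -Σ P(x) log₂(P(x)):
  -P(1)·log₂(P(1)) = -(3/4)·log₂(3/4) = 0.31128
  -P(2)·log₂(P(2)) = -(1/4)·log₂(1/4) = 0.50000
H(P) = 0.31128 + 0.50000 = 0.81128 bits

log₂(2) = 1.00000 bits

D_KL(P||U) = 1.00000 - 0.81128 = 0.18872 ≈ 0.1887 bits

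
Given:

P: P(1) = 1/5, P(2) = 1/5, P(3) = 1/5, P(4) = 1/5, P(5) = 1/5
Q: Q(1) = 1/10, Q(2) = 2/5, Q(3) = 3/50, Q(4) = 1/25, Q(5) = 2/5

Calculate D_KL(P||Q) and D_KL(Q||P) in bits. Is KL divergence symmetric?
D_KL(P||Q) = 0.6118 bits, D_KL(Q||P) = 0.5029 bits. No, KL divergence is not symmetric.

D_KL(P||Q) = Σ P(x) log₂(P(x)/Q(x))

Computing term by term:
  P(1)·log₂(P(1)/Q(1)) = (1/5)·log₂((1/5)/(1/10)) = 0.20000
  P(2)·log₂(P(2)/Q(2)) = (1/5)·log₂((1/5)/(2/5)) = -0.20000
  P(3)·log₂(P(3)/Q(3)) = (1/5)·log₂((1/5)/(3/50)) = 0.34739
  P(4)·log₂(P(4)/Q(4)) = (1/5)·log₂((1/5)/(1/25)) = 0.46439
  P(5)·log₂(P(5)/Q(5)) = (1/5)·log₂((1/5)/(2/5)) = -0.20000

D_KL(P||Q) = 0.20000 - 0.20000 + 0.34739 + 0.46439 - 0.20000 = 0.61178 ≈ 0.6118 bits

D_KL(Q||P) = Σ Q(x) log₂(Q(x)/P(x))

Computing term by term:
  Q(1)·log₂(Q(1)/P(1)) = (1/10)·log₂((1/10)/(1/5)) = -0.10000
  Q(2)·log₂(Q(2)/P(2)) = (2/5)·log₂((2/5)/(1/5)) = 0.40000
  Q(3)·log₂(Q(3)/P(3)) = (3/50)·log₂((3/50)/(1/5)) = -0.10422
  Q(4)·log₂(Q(4)/P(4)) = (1/25)·log₂((1/25)/(1/5)) = -0.09288
  Q(5)·log₂(Q(5)/P(5)) = (2/5)·log₂((2/5)/(1/5)) = 0.40000

D_KL(Q||P) = -0.10000 + 0.40000 - 0.10422 - 0.09288 + 0.40000 = 0.50290 ≈ 0.5029 bits

These are NOT equal (difference: 0.1089 bits). KL divergence is asymmetric: D_KL(P||Q) ≠ D_KL(Q||P) in general.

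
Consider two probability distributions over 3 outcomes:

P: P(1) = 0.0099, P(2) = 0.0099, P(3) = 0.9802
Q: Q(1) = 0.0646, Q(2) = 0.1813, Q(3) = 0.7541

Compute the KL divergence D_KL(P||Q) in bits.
0.3025 bits

D_KL(P||Q) = Σ P(x) log₂(P(x)/Q(x))

Computing term by term:
  P(1)·log₂(P(1)/Q(1)) = 0.0099·log₂(0.0099/0.0646) = -0.02679
  P(2)·log₂(P(2)/Q(2)) = 0.0099·log₂(0.0099/0.1813) = -0.04153
  P(3)·log₂(P(3)/Q(3)) = 0.9802·log₂(0.9802/0.7541) = 0.37083

D_KL(P||Q) = -0.02679 - 0.04153 + 0.37083 = 0.30251 ≈ 0.3025 bits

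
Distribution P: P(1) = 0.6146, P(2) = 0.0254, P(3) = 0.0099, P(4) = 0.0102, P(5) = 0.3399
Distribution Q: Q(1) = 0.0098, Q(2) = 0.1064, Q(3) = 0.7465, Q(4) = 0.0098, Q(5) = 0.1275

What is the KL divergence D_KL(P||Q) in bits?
4.0368 bits

D_KL(P||Q) = Σ P(x) log₂(P(x)/Q(x))

Computing term by term:
  P(1)·log₂(P(1)/Q(1)) = 0.6146·log₂(0.6146/0.0098) = 3.66961
  P(2)·log₂(P(2)/Q(2)) = 0.0254·log₂(0.0254/0.1064) = -0.05249
  P(3)·log₂(P(3)/Q(3)) = 0.0099·log₂(0.0099/0.7465) = -0.06174
  P(4)·log₂(P(4)/Q(4)) = 0.0102·log₂(0.0102/0.0098) = 0.00059
  P(5)·log₂(P(5)/Q(5)) = 0.3399·log₂(0.3399/0.1275) = 0.48083

D_KL(P||Q) = 3.66961 - 0.05249 - 0.06174 + 0.00059 + 0.48083 = 4.03680 ≈ 4.0368 bits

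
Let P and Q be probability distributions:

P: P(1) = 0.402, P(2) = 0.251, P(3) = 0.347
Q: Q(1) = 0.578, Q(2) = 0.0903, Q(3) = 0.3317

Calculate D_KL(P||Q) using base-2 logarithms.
0.1822 bits

D_KL(P||Q) = Σ P(x) log₂(P(x)/Q(x))

Computing term by term:
  P(1)·log₂(P(1)/Q(1)) = 0.402·log₂(0.402/0.578) = -0.21060
  P(2)·log₂(P(2)/Q(2)) = 0.251·log₂(0.251/0.0903) = 0.37020
  P(3)·log₂(P(3)/Q(3)) = 0.347·log₂(0.347/0.3317) = 0.02257

D_KL(P||Q) = -0.21060 + 0.37020 + 0.02257 = 0.18217 ≈ 0.1822 bits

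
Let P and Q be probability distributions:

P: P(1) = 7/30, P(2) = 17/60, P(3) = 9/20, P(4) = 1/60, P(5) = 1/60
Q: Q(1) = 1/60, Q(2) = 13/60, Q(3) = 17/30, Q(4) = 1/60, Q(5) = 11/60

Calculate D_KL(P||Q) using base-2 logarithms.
0.7907 bits

D_KL(P||Q) = Σ P(x) log₂(P(x)/Q(x))

Computing term by term:
  P(1)·log₂(P(1)/Q(1)) = (7/30)·log₂((7/30)/(1/60)) = 0.88838
  P(2)·log₂(P(2)/Q(2)) = (17/60)·log₂((17/60)/(13/60)) = 0.10966
  P(3)·log₂(P(3)/Q(3)) = (9/20)·log₂((9/20)/(17/30)) = -0.14966
  P(4)·log₂(P(4)/Q(4)) = (1/60)·log₂((1/60)/(1/60)) = 0.00000
  P(5)·log₂(P(5)/Q(5)) = (1/60)·log₂((1/60)/(11/60)) = -0.05766

D_KL(P||Q) = 0.88838 + 0.10966 - 0.14966 + 0.00000 - 0.05766 = 0.79072 ≈ 0.7907 bits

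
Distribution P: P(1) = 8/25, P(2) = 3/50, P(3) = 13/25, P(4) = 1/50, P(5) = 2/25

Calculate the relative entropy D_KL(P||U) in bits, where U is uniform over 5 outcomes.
0.6574 bits

U(i) = 1/5 for all i

D_KL(P||U) = Σ P(x) log₂(P(x) / (1/5))
           = Σ P(x) log₂(P(x)) + log₂(5)
           = log₂(5) - H(P)

H(P) = -Σ P(x) log₂(P(x)):
  -P(1)·log₂(P(1)) = -(8/25)·log₂(8/25) = 0.52603
  -P(2)·log₂(P(2)) = -(3/50)·log₂(3/50) = 0.24353
  -P(3)·log₂(P(3)) = -(13/25)·log₂(13/25) = 0.49058
  -P(4)·log₂(P(4)) = -(1/50)·log₂(1/50) = 0.11288
  -P(5)·log₂(P(5)) = -(2/25)·log₂(2/25) = 0.29151
H(P) = 0.52603 + 0.24353 + 0.49058 + 0.11288 + 0.29151 = 1.66453 bits

log₂(5) = 2.32193 bits

D_KL(P||U) = 2.32193 - 1.66453 = 0.65740 ≈ 0.6574 bits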